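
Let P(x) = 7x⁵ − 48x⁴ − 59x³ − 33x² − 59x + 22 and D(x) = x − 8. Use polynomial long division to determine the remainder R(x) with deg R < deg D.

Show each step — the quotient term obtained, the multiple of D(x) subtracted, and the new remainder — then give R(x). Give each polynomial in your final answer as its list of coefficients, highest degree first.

R = [-2]

Step 1: lead(7x⁵ − 48x⁴ − 59x³ − 33x² − 59x + 22) ÷ lead(D) = 7x⁵ ÷ x = 7x⁴. Subtract (7x⁴)·D = 7x⁵ − 56x⁴. Remainder: 8x⁴ − 59x³ − 33x² − 59x + 22.
Step 2: lead(8x⁴ − 59x³ − 33x² − 59x + 22) ÷ lead(D) = 8x⁴ ÷ x = 8x³. Subtract (8x³)·D = 8x⁴ − 64x³. Remainder: 5x³ − 33x² − 59x + 22.
Step 3: lead(5x³ − 33x² − 59x + 22) ÷ lead(D) = 5x³ ÷ x = 5x². Subtract (5x²)·D = 5x³ − 40x². Remainder: 7x² − 59x + 22.
Step 4: lead(7x² − 59x + 22) ÷ lead(D) = 7x² ÷ x = 7x. Subtract (7x)·D = 7x² − 56x. Remainder: −3x + 22.
Step 5: lead(−3x + 22) ÷ lead(D) = −3x ÷ x = −3. Subtract (−3)·D = −3x + 24. Remainder: −2.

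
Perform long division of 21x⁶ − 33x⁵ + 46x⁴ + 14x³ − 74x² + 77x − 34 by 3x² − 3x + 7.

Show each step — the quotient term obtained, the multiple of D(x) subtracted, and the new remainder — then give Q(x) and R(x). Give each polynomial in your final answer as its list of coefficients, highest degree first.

Step 1: lead(21x⁶ − 33x⁵ + 46x⁴ + 14x³ − 74x² + 77x − 34) ÷ lead(D) = 21x⁶ ÷ 3x² = 7x⁴. Subtract (7x⁴)·D = 21x⁶ − 21x⁵ + 49x⁴. Remainder: −12x⁵ − 3x⁴ + 14x³ − 74x² + 77x − 34.
Step 2: lead(−12x⁵ − 3x⁴ + 14x³ − 74x² + 77x − 34) ÷ lead(D) = −12x⁵ ÷ 3x² = −4x³. Subtract (−4x³)·D = −12x⁵ + 12x⁴ − 28x³. Remainder: −15x⁴ + 42x³ − 74x² + 77x − 34.
Step 3: lead(−15x⁴ + 42x³ − 74x² + 77x − 34) ÷ lead(D) = −15x⁴ ÷ 3x² = −5x². Subtract (−5x²)·D = −15x⁴ + 15x³ − 35x². Remainder: 27x³ − 39x² + 77x − 34.
Step 4: lead(27x³ − 39x² + 77x − 34) ÷ lead(D) = 27x³ ÷ 3x² = 9x. Subtract (9x)·D = 27x³ − 27x² + 63x. Remainder: −12x² + 14x − 34.
Step 5: lead(−12x² + 14x − 34) ÷ lead(D) = −12x² ÷ 3x² = −4. Subtract (−4)·D = −12x² + 12x − 28. Remainder: 2x − 6.

Q = [7, -4, -5, 9, -4]; R = [2, -6]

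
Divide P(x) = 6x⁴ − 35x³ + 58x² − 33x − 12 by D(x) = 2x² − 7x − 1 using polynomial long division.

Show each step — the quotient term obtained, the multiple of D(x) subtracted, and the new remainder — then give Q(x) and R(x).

Step 1: lead(6x⁴ − 35x³ + 58x² − 33x − 12) ÷ lead(D) = 6x⁴ ÷ 2x² = 3x². Subtract (3x²)·D = 6x⁴ − 21x³ − 3x². Remainder: −14x³ + 61x² − 33x − 12.
Step 2: lead(−14x³ + 61x² − 33x − 12) ÷ lead(D) = −14x³ ÷ 2x² = −7x. Subtract (−7x)·D = −14x³ + 49x² + 7x. Remainder: 12x² − 40x − 12.
Step 3: lead(12x² − 40x − 12) ÷ lead(D) = 12x² ÷ 2x² = 6. Subtract (6)·D = 12x² − 42x − 6. Remainder: 2x − 6.

Q(x) = 3x² − 7x + 6; R(x) = 2x − 6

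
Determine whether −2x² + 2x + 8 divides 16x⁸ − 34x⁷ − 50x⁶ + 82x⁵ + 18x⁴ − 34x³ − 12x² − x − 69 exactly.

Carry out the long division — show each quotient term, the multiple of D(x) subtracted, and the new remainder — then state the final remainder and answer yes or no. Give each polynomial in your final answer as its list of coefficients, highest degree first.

R = [9, 3], so D(x) is not a factor of P(x). no

Step 1: lead(16x⁸ − 34x⁷ − 50x⁶ + 82x⁵ + 18x⁴ − 34x³ − 12x² − x − 69) ÷ lead(D) = 16x⁸ ÷ −2x² = −8x⁶. Subtract (−8x⁶)·D = 16x⁸ − 16x⁷ − 64x⁶. Remainder: −18x⁷ + 14x⁶ + 82x⁵ + 18x⁴ − 34x³ − 12x² − x − 69.
Step 2: lead(−18x⁷ + 14x⁶ + 82x⁵ + 18x⁴ − 34x³ − 12x² − x − 69) ÷ lead(D) = −18x⁷ ÷ −2x² = 9x⁵. Subtract (9x⁵)·D = −18x⁷ + 18x⁶ + 72x⁵. Remainder: −4x⁶ + 10x⁵ + 18x⁴ − 34x³ − 12x² − x − 69.
Step 3: lead(−4x⁶ + 10x⁵ + 18x⁴ − 34x³ − 12x² − x − 69) ÷ lead(D) = −4x⁶ ÷ −2x² = 2x⁴. Subtract (2x⁴)·D = −4x⁶ + 4x⁵ + 16x⁴. Remainder: 6x⁵ + 2x⁴ − 34x³ − 12x² − x − 69.
Step 4: lead(6x⁵ + 2x⁴ − 34x³ − 12x² − x − 69) ÷ lead(D) = 6x⁵ ÷ −2x² = −3x³. Subtract (−3x³)·D = 6x⁵ − 6x⁴ − 24x³. Remainder: 8x⁴ − 10x³ − 12x² − x − 69.
Step 5: lead(8x⁴ − 10x³ − 12x² − x − 69) ÷ lead(D) = 8x⁴ ÷ −2x² = −4x². Subtract (−4x²)·D = 8x⁴ − 8x³ − 32x². Remainder: −2x³ + 20x² − x − 69.
Step 6: lead(−2x³ + 20x² − x − 69) ÷ lead(D) = −2x³ ÷ −2x² = x. Subtract (x)·D = −2x³ + 2x² + 8x. Remainder: 18x² − 9x − 69.
Step 7: lead(18x² − 9x − 69) ÷ lead(D) = 18x² ÷ −2x² = −9. Subtract (−9)·D = 18x² − 18x − 72. Remainder: 9x + 3.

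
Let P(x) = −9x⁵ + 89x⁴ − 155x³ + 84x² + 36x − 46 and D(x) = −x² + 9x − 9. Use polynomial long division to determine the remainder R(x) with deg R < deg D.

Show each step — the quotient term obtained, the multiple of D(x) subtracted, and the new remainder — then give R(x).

Step 1: lead(−9x⁵ + 89x⁴ − 155x³ + 84x² + 36x − 46) ÷ lead(D) = −9x⁵ ÷ −x² = 9x³. Subtract (9x³)·D = −9x⁵ + 81x⁴ − 81x³. Remainder: 8x⁴ − 74x³ + 84x² + 36x − 46.
Step 2: lead(8x⁴ − 74x³ + 84x² + 36x − 46) ÷ lead(D) = 8x⁴ ÷ −x² = −8x². Subtract (−8x²)·D = 8x⁴ − 72x³ + 72x². Remainder: −2x³ + 12x² + 36x − 46.
Step 3: lead(−2x³ + 12x² + 36x − 46) ÷ lead(D) = −2x³ ÷ −x² = 2x. Subtract (2x)·D = −2x³ + 18x² − 18x. Remainder: −6x² + 54x − 46.
Step 4: lead(−6x² + 54x − 46) ÷ lead(D) = −6x² ÷ −x² = 6. Subtract (6)·D = −6x² + 54x − 54. Remainder: 8.

R(x) = 8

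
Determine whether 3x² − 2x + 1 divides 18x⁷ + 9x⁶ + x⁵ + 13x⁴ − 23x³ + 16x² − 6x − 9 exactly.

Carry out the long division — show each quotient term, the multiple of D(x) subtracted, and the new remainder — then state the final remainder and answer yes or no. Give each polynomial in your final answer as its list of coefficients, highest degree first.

R = [-9], so D(x) is not a factor of P(x). no

Step 1: lead(18x⁷ + 9x⁶ + x⁵ + 13x⁴ − 23x³ + 16x² − 6x − 9) ÷ lead(D) = 18x⁷ ÷ 3x² = 6x⁵. Subtract (6x⁵)·D = 18x⁷ − 12x⁶ + 6x⁵. Remainder: 21x⁶ − 5x⁵ + 13x⁴ − 23x³ + 16x² − 6x − 9.
Step 2: lead(21x⁶ − 5x⁵ + 13x⁴ − 23x³ + 16x² − 6x − 9) ÷ lead(D) = 21x⁶ ÷ 3x² = 7x⁴. Subtract (7x⁴)·D = 21x⁶ − 14x⁵ + 7x⁴. Remainder: 9x⁵ + 6x⁴ − 23x³ + 16x² − 6x − 9.
Step 3: lead(9x⁵ + 6x⁴ − 23x³ + 16x² − 6x − 9) ÷ lead(D) = 9x⁵ ÷ 3x² = 3x³. Subtract (3x³)·D = 9x⁵ − 6x⁴ + 3x³. Remainder: 12x⁴ − 26x³ + 16x² − 6x − 9.
Step 4: lead(12x⁴ − 26x³ + 16x² − 6x − 9) ÷ lead(D) = 12x⁴ ÷ 3x² = 4x². Subtract (4x²)·D = 12x⁴ − 8x³ + 4x². Remainder: −18x³ + 12x² − 6x − 9.
Step 5: lead(−18x³ + 12x² − 6x − 9) ÷ lead(D) = −18x³ ÷ 3x² = −6x. Subtract (−6x)·D = −18x³ + 12x² − 6x. Remainder: −9.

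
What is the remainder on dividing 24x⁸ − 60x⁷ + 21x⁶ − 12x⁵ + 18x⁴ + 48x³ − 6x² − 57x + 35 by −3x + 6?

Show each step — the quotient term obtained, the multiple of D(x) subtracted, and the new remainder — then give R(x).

R(x) = −7

Step 1: lead(24x⁸ − 60x⁷ + 21x⁶ − 12x⁵ + 18x⁴ + 48x³ − 6x² − 57x + 35) ÷ lead(D) = 24x⁸ ÷ −3x = −8x⁷. Subtract (−8x⁷)·D = 24x⁸ − 48x⁷. Remainder: −12x⁷ + 21x⁶ − 12x⁵ + 18x⁴ + 48x³ − 6x² − 57x + 35.
Step 2: lead(−12x⁷ + 21x⁶ − 12x⁵ + 18x⁴ + 48x³ − 6x² − 57x + 35) ÷ lead(D) = −12x⁷ ÷ −3x = 4x⁶. Subtract (4x⁶)·D = −12x⁷ + 24x⁶. Remainder: −3x⁶ − 12x⁵ + 18x⁴ + 48x³ − 6x² − 57x + 35.
Step 3: lead(−3x⁶ − 12x⁵ + 18x⁴ + 48x³ − 6x² − 57x + 35) ÷ lead(D) = −3x⁶ ÷ −3x = x⁵. Subtract (x⁵)·D = −3x⁶ + 6x⁵. Remainder: −18x⁵ + 18x⁴ + 48x³ − 6x² − 57x + 35.
Step 4: lead(−18x⁵ + 18x⁴ + 48x³ − 6x² − 57x + 35) ÷ lead(D) = −18x⁵ ÷ −3x = 6x⁴. Subtract (6x⁴)·D = −18x⁵ + 36x⁴. Remainder: −18x⁴ + 48x³ − 6x² − 57x + 35.
Step 5: lead(−18x⁴ + 48x³ − 6x² − 57x + 35) ÷ lead(D) = −18x⁴ ÷ −3x = 6x³. Subtract (6x³)·D = −18x⁴ + 36x³. Remainder: 12x³ − 6x² − 57x + 35.
Step 6: lead(12x³ − 6x² − 57x + 35) ÷ lead(D) = 12x³ ÷ −3x = −4x². Subtract (−4x²)·D = 12x³ − 24x². Remainder: 18x² − 57x + 35.
Step 7: lead(18x² − 57x + 35) ÷ lead(D) = 18x² ÷ −3x = −6x. Subtract (−6x)·D = 18x² − 36x. Remainder: −21x + 35.
Step 8: lead(−21x + 35) ÷ lead(D) = −21x ÷ −3x = 7. Subtract (7)·D = −21x + 42. Remainder: −7.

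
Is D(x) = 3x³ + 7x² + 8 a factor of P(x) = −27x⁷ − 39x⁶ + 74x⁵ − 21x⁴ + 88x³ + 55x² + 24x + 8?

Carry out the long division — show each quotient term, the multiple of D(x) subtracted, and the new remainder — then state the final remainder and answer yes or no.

Step 1: lead(−27x⁷ − 39x⁶ + 74x⁵ − 21x⁴ + 88x³ + 55x² + 24x + 8) ÷ lead(D) = −27x⁷ ÷ 3x³ = −9x⁴. Subtract (−9x⁴)·D = −27x⁷ − 63x⁶ − 72x⁴. Remainder: 24x⁶ + 74x⁵ + 51x⁴ + 88x³ + 55x² + 24x + 8.
Step 2: lead(24x⁶ + 74x⁵ + 51x⁴ + 88x³ + 55x² + 24x + 8) ÷ lead(D) = 24x⁶ ÷ 3x³ = 8x³. Subtract (8x³)·D = 24x⁶ + 56x⁵ + 64x³. Remainder: 18x⁵ + 51x⁴ + 24x³ + 55x² + 24x + 8.
Step 3: lead(18x⁵ + 51x⁴ + 24x³ + 55x² + 24x + 8) ÷ lead(D) = 18x⁵ ÷ 3x³ = 6x². Subtract (6x²)·D = 18x⁵ + 42x⁴ + 48x². Remainder: 9x⁴ + 24x³ + 7x² + 24x + 8.
Step 4: lead(9x⁴ + 24x³ + 7x² + 24x + 8) ÷ lead(D) = 9x⁴ ÷ 3x³ = 3x. Subtract (3x)·D = 9x⁴ + 21x³ + 24x. Remainder: 3x³ + 7x² + 8.
Step 5: lead(3x³ + 7x² + 8) ÷ lead(D) = 3x³ ÷ 3x³ = 1. Subtract (1)·D = 3x³ + 7x² + 8. Remainder: 0.

R(x) = 0, so D(x) is a factor of P(x). yes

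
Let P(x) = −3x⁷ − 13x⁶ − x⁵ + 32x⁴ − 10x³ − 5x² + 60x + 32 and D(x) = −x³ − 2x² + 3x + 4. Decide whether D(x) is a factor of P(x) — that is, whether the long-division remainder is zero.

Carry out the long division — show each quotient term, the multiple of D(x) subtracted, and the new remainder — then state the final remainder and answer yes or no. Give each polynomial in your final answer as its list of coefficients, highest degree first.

Step 1: lead(−3x⁷ − 13x⁶ − x⁵ + 32x⁴ − 10x³ − 5x² + 60x + 32) ÷ lead(D) = −3x⁷ ÷ −x³ = 3x⁴. Subtract (3x⁴)·D = −3x⁷ − 6x⁶ + 9x⁵ + 12x⁴. Remainder: −7x⁶ − 10x⁵ + 20x⁴ − 10x³ − 5x² + 60x + 32.
Step 2: lead(−7x⁶ − 10x⁵ + 20x⁴ − 10x³ − 5x² + 60x + 32) ÷ lead(D) = −7x⁶ ÷ −x³ = 7x³. Subtract (7x³)·D = −7x⁶ − 14x⁵ + 21x⁴ + 28x³. Remainder: 4x⁵ − x⁴ − 38x³ − 5x² + 60x + 32.
Step 3: lead(4x⁵ − x⁴ − 38x³ − 5x² + 60x + 32) ÷ lead(D) = 4x⁵ ÷ −x³ = −4x². Subtract (−4x²)·D = 4x⁵ + 8x⁴ − 12x³ − 16x². Remainder: −9x⁴ − 26x³ + 11x² + 60x + 32.
Step 4: lead(−9x⁴ − 26x³ + 11x² + 60x + 32) ÷ lead(D) = −9x⁴ ÷ −x³ = 9x. Subtract (9x)·D = −9x⁴ − 18x³ + 27x² + 36x. Remainder: −8x³ − 16x² + 24x + 32.
Step 5: lead(−8x³ − 16x² + 24x + 32) ÷ lead(D) = −8x³ ÷ −x³ = 8. Subtract (8)·D = −8x³ − 16x² + 24x + 32. Remainder: 0.

R = [0], so D(x) is a factor of P(x). yes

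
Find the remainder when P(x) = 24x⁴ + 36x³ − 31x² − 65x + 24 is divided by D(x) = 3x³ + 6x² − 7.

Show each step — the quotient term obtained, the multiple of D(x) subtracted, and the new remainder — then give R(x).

R(x) = −7x² − 9x − 4

Step 1: lead(24x⁴ + 36x³ − 31x² − 65x + 24) ÷ lead(D) = 24x⁴ ÷ 3x³ = 8x. Subtract (8x)·D = 24x⁴ + 48x³ − 56x. Remainder: −12x³ − 31x² − 9x + 24.
Step 2: lead(−12x³ − 31x² − 9x + 24) ÷ lead(D) = −12x³ ÷ 3x³ = −4. Subtract (−4)·D = −12x³ − 24x² + 28. Remainder: −7x² − 9x − 4.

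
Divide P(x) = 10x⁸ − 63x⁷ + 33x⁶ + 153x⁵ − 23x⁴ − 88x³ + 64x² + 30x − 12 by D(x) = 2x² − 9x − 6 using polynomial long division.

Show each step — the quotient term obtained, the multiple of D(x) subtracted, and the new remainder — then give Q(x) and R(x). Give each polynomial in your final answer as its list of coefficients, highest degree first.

Q = [5, -9, -9, 9, 2, -8, 2]; R = [0]

Step 1: lead(10x⁸ − 63x⁷ + 33x⁶ + 153x⁵ − 23x⁴ − 88x³ + 64x² + 30x − 12) ÷ lead(D) = 10x⁸ ÷ 2x² = 5x⁶. Subtract (5x⁶)·D = 10x⁸ − 45x⁷ − 30x⁶. Remainder: −18x⁷ + 63x⁶ + 153x⁵ − 23x⁴ − 88x³ + 64x² + 30x − 12.
Step 2: lead(−18x⁷ + 63x⁶ + 153x⁵ − 23x⁴ − 88x³ + 64x² + 30x − 12) ÷ lead(D) = −18x⁷ ÷ 2x² = −9x⁵. Subtract (−9x⁵)·D = −18x⁷ + 81x⁶ + 54x⁵. Remainder: −18x⁶ + 99x⁵ − 23x⁴ − 88x³ + 64x² + 30x − 12.
Step 3: lead(−18x⁶ + 99x⁵ − 23x⁴ − 88x³ + 64x² + 30x − 12) ÷ lead(D) = −18x⁶ ÷ 2x² = −9x⁴. Subtract (−9x⁴)·D = −18x⁶ + 81x⁵ + 54x⁴. Remainder: 18x⁵ − 77x⁴ − 88x³ + 64x² + 30x − 12.
Step 4: lead(18x⁵ − 77x⁴ − 88x³ + 64x² + 30x − 12) ÷ lead(D) = 18x⁵ ÷ 2x² = 9x³. Subtract (9x³)·D = 18x⁵ − 81x⁴ − 54x³. Remainder: 4x⁴ − 34x³ + 64x² + 30x − 12.
Step 5: lead(4x⁴ − 34x³ + 64x² + 30x − 12) ÷ lead(D) = 4x⁴ ÷ 2x² = 2x². Subtract (2x²)·D = 4x⁴ − 18x³ − 12x². Remainder: −16x³ + 76x² + 30x − 12.
Step 6: lead(−16x³ + 76x² + 30x − 12) ÷ lead(D) = −16x³ ÷ 2x² = −8x. Subtract (−8x)·D = −16x³ + 72x² + 48x. Remainder: 4x² − 18x − 12.
Step 7: lead(4x² − 18x − 12) ÷ lead(D) = 4x² ÷ 2x² = 2. Subtract (2)·D = 4x² − 18x − 12. Remainder: 0.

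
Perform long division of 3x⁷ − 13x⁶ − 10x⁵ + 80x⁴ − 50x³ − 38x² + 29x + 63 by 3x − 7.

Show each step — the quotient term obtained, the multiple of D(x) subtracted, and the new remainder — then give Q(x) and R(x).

Q(x) = x⁶ − 2x⁵ − 8x⁴ + 8x³ + 2x² − 8x − 9; R(x) = 0

Step 1: lead(3x⁷ − 13x⁶ − 10x⁵ + 80x⁴ − 50x³ − 38x² + 29x + 63) ÷ lead(D) = 3x⁷ ÷ 3x = x⁶. Subtract (x⁶)·D = 3x⁷ − 7x⁶. Remainder: −6x⁶ − 10x⁵ + 80x⁴ − 50x³ − 38x² + 29x + 63.
Step 2: lead(−6x⁶ − 10x⁵ + 80x⁴ − 50x³ − 38x² + 29x + 63) ÷ lead(D) = −6x⁶ ÷ 3x = −2x⁵. Subtract (−2x⁵)·D = −6x⁶ + 14x⁵. Remainder: −24x⁵ + 80x⁴ − 50x³ − 38x² + 29x + 63.
Step 3: lead(−24x⁵ + 80x⁴ − 50x³ − 38x² + 29x + 63) ÷ lead(D) = −24x⁵ ÷ 3x = −8x⁴. Subtract (−8x⁴)·D = −24x⁵ + 56x⁴. Remainder: 24x⁴ − 50x³ − 38x² + 29x + 63.
Step 4: lead(24x⁴ − 50x³ − 38x² + 29x + 63) ÷ lead(D) = 24x⁴ ÷ 3x = 8x³. Subtract (8x³)·D = 24x⁴ − 56x³. Remainder: 6x³ − 38x² + 29x + 63.
Step 5: lead(6x³ − 38x² + 29x + 63) ÷ lead(D) = 6x³ ÷ 3x = 2x². Subtract (2x²)·D = 6x³ − 14x². Remainder: −24x² + 29x + 63.
Step 6: lead(−24x² + 29x + 63) ÷ lead(D) = −24x² ÷ 3x = −8x. Subtract (−8x)·D = −24x² + 56x. Remainder: −27x + 63.
Step 7: lead(−27x + 63) ÷ lead(D) = −27x ÷ 3x = −9. Subtract (−9)·D = −27x + 63. Remainder: 0.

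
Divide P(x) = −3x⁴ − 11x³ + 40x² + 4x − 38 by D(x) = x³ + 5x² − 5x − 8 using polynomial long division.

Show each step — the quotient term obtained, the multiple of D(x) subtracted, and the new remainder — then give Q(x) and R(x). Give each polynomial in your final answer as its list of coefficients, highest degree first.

Step 1: lead(−3x⁴ − 11x³ + 40x² + 4x − 38) ÷ lead(D) = −3x⁴ ÷ x³ = −3x. Subtract (−3x)·D = −3x⁴ − 15x³ + 15x² + 24x. Remainder: 4x³ + 25x² − 20x − 38.
Step 2: lead(4x³ + 25x² − 20x − 38) ÷ lead(D) = 4x³ ÷ x³ = 4. Subtract (4)·D = 4x³ + 20x² − 20x − 32. Remainder: 5x² − 6.

Q = [-3, 4]; R = [5, 0, -6]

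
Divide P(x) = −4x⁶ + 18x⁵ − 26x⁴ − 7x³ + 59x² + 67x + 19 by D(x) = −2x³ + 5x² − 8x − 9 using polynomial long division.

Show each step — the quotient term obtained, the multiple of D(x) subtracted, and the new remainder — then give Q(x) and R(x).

Step 1: lead(−4x⁶ + 18x⁵ − 26x⁴ − 7x³ + 59x² + 67x + 19) ÷ lead(D) = −4x⁶ ÷ −2x³ = 2x³. Subtract (2x³)·D = −4x⁶ + 10x⁵ − 16x⁴ − 18x³. Remainder: 8x⁵ − 10x⁴ + 11x³ + 59x² + 67x + 19.
Step 2: lead(8x⁵ − 10x⁴ + 11x³ + 59x² + 67x + 19) ÷ lead(D) = 8x⁵ ÷ −2x³ = −4x². Subtract (−4x²)·D = 8x⁵ − 20x⁴ + 32x³ + 36x². Remainder: 10x⁴ − 21x³ + 23x² + 67x + 19.
Step 3: lead(10x⁴ − 21x³ + 23x² + 67x + 19) ÷ lead(D) = 10x⁴ ÷ −2x³ = −5x. Subtract (−5x)·D = 10x⁴ − 25x³ + 40x² + 45x. Remainder: 4x³ − 17x² + 22x + 19.
Step 4: lead(4x³ − 17x² + 22x + 19) ÷ lead(D) = 4x³ ÷ −2x³ = −2. Subtract (−2)·D = 4x³ − 10x² + 16x + 18. Remainder: −7x² + 6x + 1.

Q(x) = 2x³ − 4x² − 5x − 2; R(x) = −7x² + 6x + 1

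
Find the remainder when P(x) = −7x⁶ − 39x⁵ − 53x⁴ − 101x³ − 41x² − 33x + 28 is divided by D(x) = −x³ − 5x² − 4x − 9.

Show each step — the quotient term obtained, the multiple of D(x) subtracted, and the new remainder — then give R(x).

R(x) = 1

Step 1: lead(−7x⁶ − 39x⁵ − 53x⁴ − 101x³ − 41x² − 33x + 28) ÷ lead(D) = −7x⁶ ÷ −x³ = 7x³. Subtract (7x³)·D = −7x⁶ − 35x⁵ − 28x⁴ − 63x³. Remainder: −4x⁵ − 25x⁴ − 38x³ − 41x² − 33x + 28.
Step 2: lead(−4x⁵ − 25x⁴ − 38x³ − 41x² − 33x + 28) ÷ lead(D) = −4x⁵ ÷ −x³ = 4x². Subtract (4x²)·D = −4x⁵ − 20x⁴ − 16x³ − 36x². Remainder: −5x⁴ − 22x³ − 5x² − 33x + 28.
Step 3: lead(−5x⁴ − 22x³ − 5x² − 33x + 28) ÷ lead(D) = −5x⁴ ÷ −x³ = 5x. Subtract (5x)·D = −5x⁴ − 25x³ − 20x² − 45x. Remainder: 3x³ + 15x² + 12x + 28.
Step 4: lead(3x³ + 15x² + 12x + 28) ÷ lead(D) = 3x³ ÷ −x³ = −3. Subtract (−3)·D = 3x³ + 15x² + 12x + 27. Remainder: 1.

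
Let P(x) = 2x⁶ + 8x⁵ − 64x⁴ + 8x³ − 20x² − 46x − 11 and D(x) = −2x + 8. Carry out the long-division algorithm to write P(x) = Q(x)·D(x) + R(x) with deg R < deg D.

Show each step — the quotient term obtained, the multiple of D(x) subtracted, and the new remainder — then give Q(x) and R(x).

Step 1: lead(2x⁶ + 8x⁵ − 64x⁴ + 8x³ − 20x² − 46x − 11) ÷ lead(D) = 2x⁶ ÷ −2x = −x⁵. Subtract (−x⁵)·D = 2x⁶ − 8x⁵. Remainder: 16x⁵ − 64x⁴ + 8x³ − 20x² − 46x − 11.
Step 2: lead(16x⁵ − 64x⁴ + 8x³ − 20x² − 46x − 11) ÷ lead(D) = 16x⁵ ÷ −2x = −8x⁴. Subtract (−8x⁴)·D = 16x⁵ − 64x⁴. Remainder: 8x³ − 20x² − 46x − 11.
Step 3: lead(8x³ − 20x² − 46x − 11) ÷ lead(D) = 8x³ ÷ −2x = −4x². Subtract (−4x²)·D = 8x³ − 32x². Remainder: 12x² − 46x − 11.
Step 4: lead(12x² − 46x − 11) ÷ lead(D) = 12x² ÷ −2x = −6x. Subtract (−6x)·D = 12x² − 48x. Remainder: 2x − 11.
Step 5: lead(2x − 11) ÷ lead(D) = 2x ÷ −2x = −1. Subtract (−1)·D = 2x − 8. Remainder: −3.

Q(x) = −x⁵ − 8x⁴ − 4x² − 6x − 1; R(x) = −3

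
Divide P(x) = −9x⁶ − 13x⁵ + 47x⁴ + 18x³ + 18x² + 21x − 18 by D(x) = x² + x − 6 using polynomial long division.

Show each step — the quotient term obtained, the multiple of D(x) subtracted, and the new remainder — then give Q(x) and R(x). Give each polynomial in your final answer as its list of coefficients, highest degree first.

Q = [-9, -4, -3, -3, 3]; R = [0]

Step 1: lead(−9x⁶ − 13x⁵ + 47x⁴ + 18x³ + 18x² + 21x − 18) ÷ lead(D) = −9x⁶ ÷ x² = −9x⁴. Subtract (−9x⁴)·D = −9x⁶ − 9x⁵ + 54x⁴. Remainder: −4x⁵ − 7x⁴ + 18x³ + 18x² + 21x − 18.
Step 2: lead(−4x⁵ − 7x⁴ + 18x³ + 18x² + 21x − 18) ÷ lead(D) = −4x⁵ ÷ x² = −4x³. Subtract (−4x³)·D = −4x⁵ − 4x⁴ + 24x³. Remainder: −3x⁴ − 6x³ + 18x² + 21x − 18.
Step 3: lead(−3x⁴ − 6x³ + 18x² + 21x − 18) ÷ lead(D) = −3x⁴ ÷ x² = −3x². Subtract (−3x²)·D = −3x⁴ − 3x³ + 18x². Remainder: −3x³ + 21x − 18.
Step 4: lead(−3x³ + 21x − 18) ÷ lead(D) = −3x³ ÷ x² = −3x. Subtract (−3x)·D = −3x³ − 3x² + 18x. Remainder: 3x² + 3x − 18.
Step 5: lead(3x² + 3x − 18) ÷ lead(D) = 3x² ÷ x² = 3. Subtract (3)·D = 3x² + 3x − 18. Remainder: 0.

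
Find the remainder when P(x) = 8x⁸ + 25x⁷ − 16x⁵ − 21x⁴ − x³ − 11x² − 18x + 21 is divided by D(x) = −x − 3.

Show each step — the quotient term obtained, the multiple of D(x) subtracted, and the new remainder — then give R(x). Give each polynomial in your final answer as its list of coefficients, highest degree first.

Step 1: lead(8x⁸ + 25x⁷ − 16x⁵ − 21x⁴ − x³ − 11x² − 18x + 21) ÷ lead(D) = 8x⁸ ÷ −x = −8x⁷. Subtract (−8x⁷)·D = 8x⁸ + 24x⁷. Remainder: x⁷ − 16x⁵ − 21x⁴ − x³ − 11x² − 18x + 21.
Step 2: lead(x⁷ − 16x⁵ − 21x⁴ − x³ − 11x² − 18x + 21) ÷ lead(D) = x⁷ ÷ −x = −x⁶. Subtract (−x⁶)·D = x⁷ + 3x⁶. Remainder: −3x⁶ − 16x⁵ − 21x⁴ − x³ − 11x² − 18x + 21.
Step 3: lead(−3x⁶ − 16x⁵ − 21x⁴ − x³ − 11x² − 18x + 21) ÷ lead(D) = −3x⁶ ÷ −x = 3x⁵. Subtract (3x⁵)·D = −3x⁶ − 9x⁵. Remainder: −7x⁵ − 21x⁴ − x³ − 11x² − 18x + 21.
Step 4: lead(−7x⁵ − 21x⁴ − x³ − 11x² − 18x + 21) ÷ lead(D) = −7x⁵ ÷ −x = 7x⁴. Subtract (7x⁴)·D = −7x⁵ − 21x⁴. Remainder: −x³ − 11x² − 18x + 21.
Step 5: lead(−x³ − 11x² − 18x + 21) ÷ lead(D) = −x³ ÷ −x = x². Subtract (x²)·D = −x³ − 3x². Remainder: −8x² − 18x + 21.
Step 6: lead(−8x² − 18x + 21) ÷ lead(D) = −8x² ÷ −x = 8x. Subtract (8x)·D = −8x² − 24x. Remainder: 6x + 21.
Step 7: lead(6x + 21) ÷ lead(D) = 6x ÷ −x = −6. Subtract (−6)·D = 6x + 18. Remainder: 3.

R = [3]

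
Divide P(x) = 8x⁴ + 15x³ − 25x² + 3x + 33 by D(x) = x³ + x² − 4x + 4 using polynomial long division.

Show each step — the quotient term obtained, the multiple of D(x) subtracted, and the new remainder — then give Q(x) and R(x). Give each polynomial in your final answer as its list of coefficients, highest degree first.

Step 1: lead(8x⁴ + 15x³ − 25x² + 3x + 33) ÷ lead(D) = 8x⁴ ÷ x³ = 8x. Subtract (8x)·D = 8x⁴ + 8x³ − 32x² + 32x. Remainder: 7x³ + 7x² − 29x + 33.
Step 2: lead(7x³ + 7x² − 29x + 33) ÷ lead(D) = 7x³ ÷ x³ = 7. Subtract (7)·D = 7x³ + 7x² − 28x + 28. Remainder: −x + 5.

Q = [8, 7]; R = [-1, 5]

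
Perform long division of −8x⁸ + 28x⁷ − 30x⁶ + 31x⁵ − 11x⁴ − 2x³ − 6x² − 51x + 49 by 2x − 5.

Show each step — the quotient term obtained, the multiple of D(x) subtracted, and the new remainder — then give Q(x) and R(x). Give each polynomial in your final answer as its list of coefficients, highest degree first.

Step 1: lead(−8x⁸ + 28x⁷ − 30x⁶ + 31x⁵ − 11x⁴ − 2x³ − 6x² − 51x + 49) ÷ lead(D) = −8x⁸ ÷ 2x = −4x⁷. Subtract (−4x⁷)·D = −8x⁸ + 20x⁷. Remainder: 8x⁷ − 30x⁶ + 31x⁵ − 11x⁴ − 2x³ − 6x² − 51x + 49.
Step 2: lead(8x⁷ − 30x⁶ + 31x⁵ − 11x⁴ − 2x³ − 6x² − 51x + 49) ÷ lead(D) = 8x⁷ ÷ 2x = 4x⁶. Subtract (4x⁶)·D = 8x⁷ − 20x⁶. Remainder: −10x⁶ + 31x⁵ − 11x⁴ − 2x³ − 6x² − 51x + 49.
Step 3: lead(−10x⁶ + 31x⁵ − 11x⁴ − 2x³ − 6x² − 51x + 49) ÷ lead(D) = −10x⁶ ÷ 2x = −5x⁵. Subtract (−5x⁵)·D = −10x⁶ + 25x⁵. Remainder: 6x⁵ − 11x⁴ − 2x³ − 6x² − 51x + 49.
Step 4: lead(6x⁵ − 11x⁴ − 2x³ − 6x² − 51x + 49) ÷ lead(D) = 6x⁵ ÷ 2x = 3x⁴. Subtract (3x⁴)·D = 6x⁵ − 15x⁴. Remainder: 4x⁴ − 2x³ − 6x² − 51x + 49.
Step 5: lead(4x⁴ − 2x³ − 6x² − 51x + 49) ÷ lead(D) = 4x⁴ ÷ 2x = 2x³. Subtract (2x³)·D = 4x⁴ − 10x³. Remainder: 8x³ − 6x² − 51x + 49.
Step 6: lead(8x³ − 6x² − 51x + 49) ÷ lead(D) = 8x³ ÷ 2x = 4x². Subtract (4x²)·D = 8x³ − 20x². Remainder: 14x² − 51x + 49.
Step 7: lead(14x² − 51x + 49) ÷ lead(D) = 14x² ÷ 2x = 7x. Subtract (7x)·D = 14x² − 35x. Remainder: −16x + 49.
Step 8: lead(−16x + 49) ÷ lead(D) = −16x ÷ 2x = −8. Subtract (−8)·D = −16x + 40. Remainder: 9.

Q = [-4, 4, -5, 3, 2, 4, 7, -8]; R = [9]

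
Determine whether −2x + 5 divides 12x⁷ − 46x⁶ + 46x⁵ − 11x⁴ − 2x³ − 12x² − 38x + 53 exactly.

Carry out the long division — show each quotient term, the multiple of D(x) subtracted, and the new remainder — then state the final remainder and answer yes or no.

R(x) = 8, so D(x) is not a factor of P(x). no

Step 1: lead(12x⁷ − 46x⁶ + 46x⁵ − 11x⁴ − 2x³ − 12x² − 38x + 53) ÷ lead(D) = 12x⁷ ÷ −2x = −6x⁶. Subtract (−6x⁶)·D = 12x⁷ − 30x⁶. Remainder: −16x⁶ + 46x⁵ − 11x⁴ − 2x³ − 12x² − 38x + 53.
Step 2: lead(−16x⁶ + 46x⁵ − 11x⁴ − 2x³ − 12x² − 38x + 53) ÷ lead(D) = −16x⁶ ÷ −2x = 8x⁵. Subtract (8x⁵)·D = −16x⁶ + 40x⁵. Remainder: 6x⁵ − 11x⁴ − 2x³ − 12x² − 38x + 53.
Step 3: lead(6x⁵ − 11x⁴ − 2x³ − 12x² − 38x + 53) ÷ lead(D) = 6x⁵ ÷ −2x = −3x⁴. Subtract (−3x⁴)·D = 6x⁵ − 15x⁴. Remainder: 4x⁴ − 2x³ − 12x² − 38x + 53.
Step 4: lead(4x⁴ − 2x³ − 12x² − 38x + 53) ÷ lead(D) = 4x⁴ ÷ −2x = −2x³. Subtract (−2x³)·D = 4x⁴ − 10x³. Remainder: 8x³ − 12x² − 38x + 53.
Step 5: lead(8x³ − 12x² − 38x + 53) ÷ lead(D) = 8x³ ÷ −2x = −4x². Subtract (−4x²)·D = 8x³ − 20x². Remainder: 8x² − 38x + 53.
Step 6: lead(8x² − 38x + 53) ÷ lead(D) = 8x² ÷ −2x = −4x. Subtract (−4x)·D = 8x² − 20x. Remainder: −18x + 53.
Step 7: lead(−18x + 53) ÷ lead(D) = −18x ÷ −2x = 9. Subtract (9)·D = −18x + 45. Remainder: 8.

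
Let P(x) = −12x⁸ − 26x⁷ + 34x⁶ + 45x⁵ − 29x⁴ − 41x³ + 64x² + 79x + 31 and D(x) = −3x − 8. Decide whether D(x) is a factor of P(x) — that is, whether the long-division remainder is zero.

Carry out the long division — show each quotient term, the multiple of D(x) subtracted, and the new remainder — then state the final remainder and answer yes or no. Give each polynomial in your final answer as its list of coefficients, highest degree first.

R = [-9], so D(x) is not a factor of P(x). no

Step 1: lead(−12x⁸ − 26x⁷ + 34x⁶ + 45x⁵ − 29x⁴ − 41x³ + 64x² + 79x + 31) ÷ lead(D) = −12x⁸ ÷ −3x = 4x⁷. Subtract (4x⁷)·D = −12x⁸ − 32x⁷. Remainder: 6x⁷ + 34x⁶ + 45x⁵ − 29x⁴ − 41x³ + 64x² + 79x + 31.
Step 2: lead(6x⁷ + 34x⁶ + 45x⁵ − 29x⁴ − 41x³ + 64x² + 79x + 31) ÷ lead(D) = 6x⁷ ÷ −3x = −2x⁶. Subtract (−2x⁶)·D = 6x⁷ + 16x⁶. Remainder: 18x⁶ + 45x⁵ − 29x⁴ − 41x³ + 64x² + 79x + 31.
Step 3: lead(18x⁶ + 45x⁵ − 29x⁴ − 41x³ + 64x² + 79x + 31) ÷ lead(D) = 18x⁶ ÷ −3x = −6x⁵. Subtract (−6x⁵)·D = 18x⁶ + 48x⁵. Remainder: −3x⁵ − 29x⁴ − 41x³ + 64x² + 79x + 31.
Step 4: lead(−3x⁵ − 29x⁴ − 41x³ + 64x² + 79x + 31) ÷ lead(D) = −3x⁵ ÷ −3x = x⁴. Subtract (x⁴)·D = −3x⁵ − 8x⁴. Remainder: −21x⁴ − 41x³ + 64x² + 79x + 31.
Step 5: lead(−21x⁴ − 41x³ + 64x² + 79x + 31) ÷ lead(D) = −21x⁴ ÷ −3x = 7x³. Subtract (7x³)·D = −21x⁴ − 56x³. Remainder: 15x³ + 64x² + 79x + 31.
Step 6: lead(15x³ + 64x² + 79x + 31) ÷ lead(D) = 15x³ ÷ −3x = −5x². Subtract (−5x²)·D = 15x³ + 40x². Remainder: 24x² + 79x + 31.
Step 7: lead(24x² + 79x + 31) ÷ lead(D) = 24x² ÷ −3x = −8x. Subtract (−8x)·D = 24x² + 64x. Remainder: 15x + 31.
Step 8: lead(15x + 31) ÷ lead(D) = 15x ÷ −3x = −5. Subtract (−5)·D = 15x + 40. Remainder: −9.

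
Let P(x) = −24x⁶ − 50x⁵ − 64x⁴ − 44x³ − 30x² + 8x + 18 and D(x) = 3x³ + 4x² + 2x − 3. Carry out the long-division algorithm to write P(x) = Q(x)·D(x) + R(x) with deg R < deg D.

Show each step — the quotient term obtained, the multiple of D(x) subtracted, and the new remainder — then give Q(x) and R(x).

Q(x) = −8x³ − 6x² − 8x − 8; R(x) = −6

Step 1: lead(−24x⁶ − 50x⁵ − 64x⁴ − 44x³ − 30x² + 8x + 18) ÷ lead(D) = −24x⁶ ÷ 3x³ = −8x³. Subtract (−8x³)·D = −24x⁶ − 32x⁵ − 16x⁴ + 24x³. Remainder: −18x⁵ − 48x⁴ − 68x³ − 30x² + 8x + 18.
Step 2: lead(−18x⁵ − 48x⁴ − 68x³ − 30x² + 8x + 18) ÷ lead(D) = −18x⁵ ÷ 3x³ = −6x². Subtract (−6x²)·D = −18x⁵ − 24x⁴ − 12x³ + 18x². Remainder: −24x⁴ − 56x³ − 48x² + 8x + 18.
Step 3: lead(−24x⁴ − 56x³ − 48x² + 8x + 18) ÷ lead(D) = −24x⁴ ÷ 3x³ = −8x. Subtract (−8x)·D = −24x⁴ − 32x³ − 16x² + 24x. Remainder: −24x³ − 32x² − 16x + 18.
Step 4: lead(−24x³ − 32x² − 16x + 18) ÷ lead(D) = −24x³ ÷ 3x³ = −8. Subtract (−8)·D = −24x³ − 32x² − 16x + 24. Remainder: −6.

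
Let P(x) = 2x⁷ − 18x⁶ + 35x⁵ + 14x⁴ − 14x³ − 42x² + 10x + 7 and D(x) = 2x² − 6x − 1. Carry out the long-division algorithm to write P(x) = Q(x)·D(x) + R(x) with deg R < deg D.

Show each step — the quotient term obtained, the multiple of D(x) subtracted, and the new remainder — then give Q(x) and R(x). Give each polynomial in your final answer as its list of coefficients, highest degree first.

Step 1: lead(2x⁷ − 18x⁶ + 35x⁵ + 14x⁴ − 14x³ − 42x² + 10x + 7) ÷ lead(D) = 2x⁷ ÷ 2x² = x⁵. Subtract (x⁵)·D = 2x⁷ − 6x⁶ − x⁵. Remainder: −12x⁶ + 36x⁵ + 14x⁴ − 14x³ − 42x² + 10x + 7.
Step 2: lead(−12x⁶ + 36x⁵ + 14x⁴ − 14x³ − 42x² + 10x + 7) ÷ lead(D) = −12x⁶ ÷ 2x² = −6x⁴. Subtract (−6x⁴)·D = −12x⁶ + 36x⁵ + 6x⁴. Remainder: 8x⁴ − 14x³ − 42x² + 10x + 7.
Step 3: lead(8x⁴ − 14x³ − 42x² + 10x + 7) ÷ lead(D) = 8x⁴ ÷ 2x² = 4x². Subtract (4x²)·D = 8x⁴ − 24x³ − 4x². Remainder: 10x³ − 38x² + 10x + 7.
Step 4: lead(10x³ − 38x² + 10x + 7) ÷ lead(D) = 10x³ ÷ 2x² = 5x. Subtract (5x)·D = 10x³ − 30x² − 5x. Remainder: −8x² + 15x + 7.
Step 5: lead(−8x² + 15x + 7) ÷ lead(D) = −8x² ÷ 2x² = −4. Subtract (−4)·D = −8x² + 24x + 4. Remainder: −9x + 3.

Q = [1, -6, 0, 4, 5, -4]; R = [-9, 3]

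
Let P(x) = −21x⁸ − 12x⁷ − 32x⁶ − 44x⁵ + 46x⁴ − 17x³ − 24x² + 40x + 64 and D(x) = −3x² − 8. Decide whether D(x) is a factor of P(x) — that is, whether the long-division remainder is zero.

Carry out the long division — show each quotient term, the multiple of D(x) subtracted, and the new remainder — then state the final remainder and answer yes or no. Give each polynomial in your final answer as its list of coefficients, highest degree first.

Step 1: lead(−21x⁸ − 12x⁷ − 32x⁶ − 44x⁵ + 46x⁴ − 17x³ − 24x² + 40x + 64) ÷ lead(D) = −21x⁸ ÷ −3x² = 7x⁶. Subtract (7x⁶)·D = −21x⁸ − 56x⁶. Remainder: −12x⁷ + 24x⁶ − 44x⁵ + 46x⁴ − 17x³ − 24x² + 40x + 64.
Step 2: lead(−12x⁷ + 24x⁶ − 44x⁵ + 46x⁴ − 17x³ − 24x² + 40x + 64) ÷ lead(D) = −12x⁷ ÷ −3x² = 4x⁵. Subtract (4x⁵)·D = −12x⁷ − 32x⁵. Remainder: 24x⁶ − 12x⁵ + 46x⁴ − 17x³ − 24x² + 40x + 64.
Step 3: lead(24x⁶ − 12x⁵ + 46x⁴ − 17x³ − 24x² + 40x + 64) ÷ lead(D) = 24x⁶ ÷ −3x² = −8x⁴. Subtract (−8x⁴)·D = 24x⁶ + 64x⁴. Remainder: −12x⁵ − 18x⁴ − 17x³ − 24x² + 40x + 64.
Step 4: lead(−12x⁵ − 18x⁴ − 17x³ − 24x² + 40x + 64) ÷ lead(D) = −12x⁵ ÷ −3x² = 4x³. Subtract (4x³)·D = −12x⁵ − 32x³. Remainder: −18x⁴ + 15x³ − 24x² + 40x + 64.
Step 5: lead(−18x⁴ + 15x³ − 24x² + 40x + 64) ÷ lead(D) = −18x⁴ ÷ −3x² = 6x². Subtract (6x²)·D = −18x⁴ − 48x². Remainder: 15x³ + 24x² + 40x + 64.
Step 6: lead(15x³ + 24x² + 40x + 64) ÷ lead(D) = 15x³ ÷ −3x² = −5x. Subtract (−5x)·D = 15x³ + 40x. Remainder: 24x² + 64.
Step 7: lead(24x² + 64) ÷ lead(D) = 24x² ÷ −3x² = −8. Subtract (−8)·D = 24x² + 64. Remainder: 0.

R = [0], so D(x) is a factor of P(x). yes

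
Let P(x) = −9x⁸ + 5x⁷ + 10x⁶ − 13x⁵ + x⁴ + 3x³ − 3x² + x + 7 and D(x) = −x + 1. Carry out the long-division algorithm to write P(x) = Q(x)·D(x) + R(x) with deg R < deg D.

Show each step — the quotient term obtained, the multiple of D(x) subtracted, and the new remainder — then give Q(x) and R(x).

Step 1: lead(−9x⁸ + 5x⁷ + 10x⁶ − 13x⁵ + x⁴ + 3x³ − 3x² + x + 7) ÷ lead(D) = −9x⁸ ÷ −x = 9x⁷. Subtract (9x⁷)·D = −9x⁸ + 9x⁷. Remainder: −4x⁷ + 10x⁶ − 13x⁵ + x⁴ + 3x³ − 3x² + x + 7.
Step 2: lead(−4x⁷ + 10x⁶ − 13x⁵ + x⁴ + 3x³ − 3x² + x + 7) ÷ lead(D) = −4x⁷ ÷ −x = 4x⁶. Subtract (4x⁶)·D = −4x⁷ + 4x⁶. Remainder: 6x⁶ − 13x⁵ + x⁴ + 3x³ − 3x² + x + 7.
Step 3: lead(6x⁶ − 13x⁵ + x⁴ + 3x³ − 3x² + x + 7) ÷ lead(D) = 6x⁶ ÷ −x = −6x⁵. Subtract (−6x⁵)·D = 6x⁶ − 6x⁵. Remainder: −7x⁵ + x⁴ + 3x³ − 3x² + x + 7.
Step 4: lead(−7x⁵ + x⁴ + 3x³ − 3x² + x + 7) ÷ lead(D) = −7x⁵ ÷ −x = 7x⁴. Subtract (7x⁴)·D = −7x⁵ + 7x⁴. Remainder: −6x⁴ + 3x³ − 3x² + x + 7.
Step 5: lead(−6x⁴ + 3x³ − 3x² + x + 7) ÷ lead(D) = −6x⁴ ÷ −x = 6x³. Subtract (6x³)·D = −6x⁴ + 6x³. Remainder: −3x³ − 3x² + x + 7.
Step 6: lead(−3x³ − 3x² + x + 7) ÷ lead(D) = −3x³ ÷ −x = 3x². Subtract (3x²)·D = −3x³ + 3x². Remainder: −6x² + x + 7.
Step 7: lead(−6x² + x + 7) ÷ lead(D) = −6x² ÷ −x = 6x. Subtract (6x)·D = −6x² + 6x. Remainder: −5x + 7.
Step 8: lead(−5x + 7) ÷ lead(D) = −5x ÷ −x = 5. Subtract (5)·D = −5x + 5. Remainder: 2.

Q(x) = 9x⁷ + 4x⁶ − 6x⁵ + 7x⁴ + 6x³ + 3x² + 6x + 5; R(x) = 2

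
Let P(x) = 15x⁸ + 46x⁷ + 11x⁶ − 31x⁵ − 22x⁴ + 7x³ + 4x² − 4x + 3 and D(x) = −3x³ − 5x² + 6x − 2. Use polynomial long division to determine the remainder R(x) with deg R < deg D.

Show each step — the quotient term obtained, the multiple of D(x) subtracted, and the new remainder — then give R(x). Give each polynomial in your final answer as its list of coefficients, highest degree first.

Step 1: lead(15x⁸ + 46x⁷ + 11x⁶ − 31x⁵ − 22x⁴ + 7x³ + 4x² − 4x + 3) ÷ lead(D) = 15x⁸ ÷ −3x³ = −5x⁵. Subtract (−5x⁵)·D = 15x⁸ + 25x⁷ − 30x⁶ + 10x⁵. Remainder: 21x⁷ + 41x⁶ − 41x⁵ − 22x⁴ + 7x³ + 4x² − 4x + 3.
Step 2: lead(21x⁷ + 41x⁶ − 41x⁵ − 22x⁴ + 7x³ + 4x² − 4x + 3) ÷ lead(D) = 21x⁷ ÷ −3x³ = −7x⁴. Subtract (−7x⁴)·D = 21x⁷ + 35x⁶ − 42x⁵ + 14x⁴. Remainder: 6x⁶ + x⁵ − 36x⁴ + 7x³ + 4x² − 4x + 3.
Step 3: lead(6x⁶ + x⁵ − 36x⁴ + 7x³ + 4x² − 4x + 3) ÷ lead(D) = 6x⁶ ÷ −3x³ = −2x³. Subtract (−2x³)·D = 6x⁶ + 10x⁵ − 12x⁴ + 4x³. Remainder: −9x⁵ − 24x⁴ + 3x³ + 4x² − 4x + 3.
Step 4: lead(−9x⁵ − 24x⁴ + 3x³ + 4x² − 4x + 3) ÷ lead(D) = −9x⁵ ÷ −3x³ = 3x². Subtract (3x²)·D = −9x⁵ − 15x⁴ + 18x³ − 6x². Remainder: −9x⁴ − 15x³ + 10x² − 4x + 3.
Step 5: lead(−9x⁴ − 15x³ + 10x² − 4x + 3) ÷ lead(D) = −9x⁴ ÷ −3x³ = 3x. Subtract (3x)·D = −9x⁴ − 15x³ + 18x² − 6x. Remainder: −8x² + 2x + 3.

R = [-8, 2, 3]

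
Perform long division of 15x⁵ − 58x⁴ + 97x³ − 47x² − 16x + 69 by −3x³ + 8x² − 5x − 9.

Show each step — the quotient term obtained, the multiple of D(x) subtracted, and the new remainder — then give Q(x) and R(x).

Step 1: lead(15x⁵ − 58x⁴ + 97x³ − 47x² − 16x + 69) ÷ lead(D) = 15x⁵ ÷ −3x³ = −5x². Subtract (−5x²)·D = 15x⁵ − 40x⁴ + 25x³ + 45x². Remainder: −18x⁴ + 72x³ − 92x² − 16x + 69.
Step 2: lead(−18x⁴ + 72x³ − 92x² − 16x + 69) ÷ lead(D) = −18x⁴ ÷ −3x³ = 6x. Subtract (6x)·D = −18x⁴ + 48x³ − 30x² − 54x. Remainder: 24x³ − 62x² + 38x + 69.
Step 3: lead(24x³ − 62x² + 38x + 69) ÷ lead(D) = 24x³ ÷ −3x³ = −8. Subtract (−8)·D = 24x³ − 64x² + 40x + 72. Remainder: 2x² − 2x − 3.

Q(x) = −5x² + 6x − 8; R(x) = 2x² − 2x − 3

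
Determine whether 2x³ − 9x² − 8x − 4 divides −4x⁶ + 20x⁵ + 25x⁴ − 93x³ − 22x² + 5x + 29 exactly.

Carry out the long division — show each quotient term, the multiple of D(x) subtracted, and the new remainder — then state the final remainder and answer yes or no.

Step 1: lead(−4x⁶ + 20x⁵ + 25x⁴ − 93x³ − 22x² + 5x + 29) ÷ lead(D) = −4x⁶ ÷ 2x³ = −2x³. Subtract (−2x³)·D = −4x⁶ + 18x⁵ + 16x⁴ + 8x³. Remainder: 2x⁵ + 9x⁴ − 101x³ − 22x² + 5x + 29.
Step 2: lead(2x⁵ + 9x⁴ − 101x³ − 22x² + 5x + 29) ÷ lead(D) = 2x⁵ ÷ 2x³ = x². Subtract (x²)·D = 2x⁵ − 9x⁴ − 8x³ − 4x². Remainder: 18x⁴ − 93x³ − 18x² + 5x + 29.
Step 3: lead(18x⁴ − 93x³ − 18x² + 5x + 29) ÷ lead(D) = 18x⁴ ÷ 2x³ = 9x. Subtract (9x)·D = 18x⁴ − 81x³ − 72x² − 36x. Remainder: −12x³ + 54x² + 41x + 29.
Step 4: lead(−12x³ + 54x² + 41x + 29) ÷ lead(D) = −12x³ ÷ 2x³ = −6. Subtract (−6)·D = −12x³ + 54x² + 48x + 24. Remainder: −7x + 5.

R(x) = −7x + 5, so D(x) is not a factor of P(x). no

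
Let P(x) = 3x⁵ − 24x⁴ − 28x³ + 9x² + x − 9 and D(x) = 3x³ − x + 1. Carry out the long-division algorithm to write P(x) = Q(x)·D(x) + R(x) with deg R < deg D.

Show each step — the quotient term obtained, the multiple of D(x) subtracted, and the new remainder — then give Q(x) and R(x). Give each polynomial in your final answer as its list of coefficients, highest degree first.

Step 1: lead(3x⁵ − 24x⁴ − 28x³ + 9x² + x − 9) ÷ lead(D) = 3x⁵ ÷ 3x³ = x². Subtract (x²)·D = 3x⁵ − x³ + x². Remainder: −24x⁴ − 27x³ + 8x² + x − 9.
Step 2: lead(−24x⁴ − 27x³ + 8x² + x − 9) ÷ lead(D) = −24x⁴ ÷ 3x³ = −8x. Subtract (−8x)·D = −24x⁴ + 8x² − 8x. Remainder: −27x³ + 9x − 9.
Step 3: lead(−27x³ + 9x − 9) ÷ lead(D) = −27x³ ÷ 3x³ = −9. Subtract (−9)·D = −27x³ + 9x − 9. Remainder: 0.

Q = [1, -8, -9]; R = [0]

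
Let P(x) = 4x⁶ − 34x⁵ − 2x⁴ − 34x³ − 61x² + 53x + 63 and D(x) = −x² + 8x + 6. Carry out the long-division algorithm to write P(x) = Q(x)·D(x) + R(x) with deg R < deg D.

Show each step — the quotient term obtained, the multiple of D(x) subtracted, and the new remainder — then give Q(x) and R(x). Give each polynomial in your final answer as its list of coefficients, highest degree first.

Step 1: lead(4x⁶ − 34x⁵ − 2x⁴ − 34x³ − 61x² + 53x + 63) ÷ lead(D) = 4x⁶ ÷ −x² = −4x⁴. Subtract (−4x⁴)·D = 4x⁶ − 32x⁵ − 24x⁴. Remainder: −2x⁵ + 22x⁴ − 34x³ − 61x² + 53x + 63.
Step 2: lead(−2x⁵ + 22x⁴ − 34x³ − 61x² + 53x + 63) ÷ lead(D) = −2x⁵ ÷ −x² = 2x³. Subtract (2x³)·D = −2x⁵ + 16x⁴ + 12x³. Remainder: 6x⁴ − 46x³ − 61x² + 53x + 63.
Step 3: lead(6x⁴ − 46x³ − 61x² + 53x + 63) ÷ lead(D) = 6x⁴ ÷ −x² = −6x². Subtract (−6x²)·D = 6x⁴ − 48x³ − 36x². Remainder: 2x³ − 25x² + 53x + 63.
Step 4: lead(2x³ − 25x² + 53x + 63) ÷ lead(D) = 2x³ ÷ −x² = −2x. Subtract (−2x)·D = 2x³ − 16x² − 12x. Remainder: −9x² + 65x + 63.
Step 5: lead(−9x² + 65x + 63) ÷ lead(D) = −9x² ÷ −x² = 9. Subtract (9)·D = −9x² + 72x + 54. Remainder: −7x + 9.

Q = [-4, 2, -6, -2, 9]; R = [-7, 9]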